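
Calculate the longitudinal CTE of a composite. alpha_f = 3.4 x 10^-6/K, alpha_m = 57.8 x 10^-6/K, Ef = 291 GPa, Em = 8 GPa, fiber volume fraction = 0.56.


E1 = Ef*Vf + Em*(1-Vf) = 166.48
alpha_1 = (alpha_f*Ef*Vf + alpha_m*Em*(1-Vf))/E1 = 4.55 x 10^-6/K

4.55 x 10^-6/K


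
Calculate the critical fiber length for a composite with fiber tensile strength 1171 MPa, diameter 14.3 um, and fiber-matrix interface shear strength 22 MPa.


Lc = sigma_f * d / (2 * tau_i) = 1171 * 14.3 / (2 * 22) = 380.6 um

380.6 um


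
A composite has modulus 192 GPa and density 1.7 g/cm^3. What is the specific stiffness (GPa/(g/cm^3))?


Specific stiffness = E/rho = 192/1.7 = 112.9 GPa/(g/cm^3)

112.9 GPa/(g/cm^3)


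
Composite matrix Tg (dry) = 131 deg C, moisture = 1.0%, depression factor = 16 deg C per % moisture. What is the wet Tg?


Tg_wet = Tg_dry - k*moisture = 131 - 16*1.0 = 115.0 deg C

115.0 deg C


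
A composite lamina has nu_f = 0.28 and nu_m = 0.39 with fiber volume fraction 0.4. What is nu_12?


nu_12 = nu_f*Vf + nu_m*(1-Vf) = 0.28*0.4 + 0.39*0.6 = 0.346

0.346


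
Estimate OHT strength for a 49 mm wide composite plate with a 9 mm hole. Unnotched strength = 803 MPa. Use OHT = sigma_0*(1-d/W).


OHT = sigma_0*(1-d/W) = 803*(1-9/49) = 655.5 MPa

655.5 MPa


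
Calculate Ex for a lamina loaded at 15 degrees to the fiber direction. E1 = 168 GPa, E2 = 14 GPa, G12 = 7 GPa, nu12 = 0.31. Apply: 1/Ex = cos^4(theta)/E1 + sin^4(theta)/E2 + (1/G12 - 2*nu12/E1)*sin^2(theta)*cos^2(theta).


cos^4(15) = 0.870513, sin^4(15) = 0.004487, sin^2(15)*cos^2(15) = 0.0625
1/G12 - 2*nu12/E1 = 1/7 - 2*0.31/168 = 0.139167 GPa^-1
1/Ex = 0.870513/168 + 0.004487/14 + 0.139167*0.0625 = 0.0142001 GPa^-1
Ex = 70.42 GPa

70.42 GPa


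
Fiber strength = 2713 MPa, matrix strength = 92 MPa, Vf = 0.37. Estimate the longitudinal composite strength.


sigma_1 = sigma_f*Vf + sigma_m*(1-Vf) = 2713*0.37 + 92*0.63 = 1061.8 MPa

1061.8 MPa


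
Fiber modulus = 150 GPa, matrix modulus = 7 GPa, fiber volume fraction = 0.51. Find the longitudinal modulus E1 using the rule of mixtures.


E1 = Ef*Vf + Em*(1-Vf) = 150*0.51 + 7*0.49 = 79.93 GPa

79.93 GPa


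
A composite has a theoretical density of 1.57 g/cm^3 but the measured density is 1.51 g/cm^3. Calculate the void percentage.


Void% = (rho_theo - rho_actual)/rho_theo * 100 = (1.57 - 1.51)/1.57 * 100 = 3.82%

3.82%


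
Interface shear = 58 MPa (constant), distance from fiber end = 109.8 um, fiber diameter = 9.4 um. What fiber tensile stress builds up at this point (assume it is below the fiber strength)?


Force balance: sigma_f * (pi*d^2/4) = tau * (pi*d) * x  ->  sigma_f = 4 * tau * x / d
sigma_f = 4 * 58 * 109.8 / 9.4 = 2710.0 MPa

2710.0 MPa


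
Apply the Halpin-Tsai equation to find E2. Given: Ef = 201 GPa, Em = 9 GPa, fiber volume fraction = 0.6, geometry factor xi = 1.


eta = (Ef/Em - 1)/(Ef/Em + xi) = (22.3333 - 1)/(22.3333 + 1) = 0.9143
E2 = Em*(1+xi*eta*Vf)/(1-eta*Vf) = 30.87 GPa

30.87 GPa


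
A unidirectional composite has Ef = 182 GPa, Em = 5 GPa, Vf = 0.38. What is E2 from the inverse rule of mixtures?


1/E2 = Vf/Ef + (1-Vf)/Em = 0.38/182 + 0.62/5
E2 = 7.93 GPa

7.93 GPa


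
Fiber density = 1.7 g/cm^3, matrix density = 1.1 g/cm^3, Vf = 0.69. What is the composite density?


rho_c = rho_f*Vf + rho_m*(1-Vf) = 1.7*0.69 + 1.1*0.31 = 1.514 g/cm^3

1.514 g/cm^3


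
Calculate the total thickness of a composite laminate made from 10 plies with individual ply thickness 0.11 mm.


h = n * t_ply = 10 * 0.11 = 1.1 mm

1.1 mm


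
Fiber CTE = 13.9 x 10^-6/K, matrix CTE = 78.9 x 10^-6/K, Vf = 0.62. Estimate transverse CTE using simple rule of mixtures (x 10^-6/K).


alpha_2 = alpha_f*Vf + alpha_m*(1-Vf) = 13.9*0.62 + 78.9*0.38 = 38.6 x 10^-6/K

38.6 x 10^-6/K


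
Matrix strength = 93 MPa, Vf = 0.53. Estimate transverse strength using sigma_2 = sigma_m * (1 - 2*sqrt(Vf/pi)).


factor = 1 - 2*sqrt(0.53/pi) = 0.1785
sigma_2 = 93 * 0.1785 = 16.6 MPa

16.6 MPa


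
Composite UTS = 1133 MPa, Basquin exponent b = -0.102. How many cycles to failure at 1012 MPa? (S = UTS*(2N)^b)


N = 0.5 * (S/UTS)^(1/b) = 0.5 * (1012/1133)^(1/-0.102) = 1.5130 cycles

1.5130 cycles


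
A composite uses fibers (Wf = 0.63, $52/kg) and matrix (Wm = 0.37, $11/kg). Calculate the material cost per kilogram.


Cost = cost_f*Wf + cost_m*Wm = 52*0.63 + 11*0.37 = $36.83/kg

$36.83/kg


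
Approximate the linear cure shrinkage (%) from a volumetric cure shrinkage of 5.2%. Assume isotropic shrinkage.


Linear shrinkage ≈ vol_shrink/3 = 5.2/3 = 1.733%

1.733%


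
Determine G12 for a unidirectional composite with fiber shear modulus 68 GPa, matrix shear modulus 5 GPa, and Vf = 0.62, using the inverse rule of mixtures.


1/G12 = Vf/Gf + (1-Vf)/Gm = 0.62/68 + 0.38/5
G12 = 11.75 GPa

11.75 GPa


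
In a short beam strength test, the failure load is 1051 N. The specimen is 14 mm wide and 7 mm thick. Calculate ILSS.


ILSS = 3F/(4bh) = 3*1051/(4*14*7) = 8.04 MPa

8.04 MPa


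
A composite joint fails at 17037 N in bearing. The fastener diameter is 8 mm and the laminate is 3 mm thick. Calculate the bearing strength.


sigma_br = F/(d*h) = 17037/(8*3) = 709.9 MPa

709.9 MPa


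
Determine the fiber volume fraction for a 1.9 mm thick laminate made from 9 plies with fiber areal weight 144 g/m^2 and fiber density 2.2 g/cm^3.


Vf = n * FAW / (rho_f * h * 1000) = 9 * 144 / (2.2 * 1.9 * 1000) = 0.31

0.31


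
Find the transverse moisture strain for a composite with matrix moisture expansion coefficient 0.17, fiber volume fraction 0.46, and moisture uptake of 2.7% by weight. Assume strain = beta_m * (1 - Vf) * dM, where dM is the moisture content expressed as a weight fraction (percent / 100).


dM = 2.7/100 = 0.027
strain = beta_m * (1-Vf) * dM = 0.17 * 0.54 * 0.027 = 0.0024786

0.0024786


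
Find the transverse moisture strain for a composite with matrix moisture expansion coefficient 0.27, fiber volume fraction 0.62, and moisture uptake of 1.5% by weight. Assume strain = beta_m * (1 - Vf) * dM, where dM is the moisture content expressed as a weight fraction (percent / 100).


dM = 1.5/100 = 0.015
strain = beta_m * (1-Vf) * dM = 0.27 * 0.38 * 0.015 = 0.001539

0.001539


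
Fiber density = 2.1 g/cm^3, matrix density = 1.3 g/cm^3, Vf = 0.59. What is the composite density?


rho_c = rho_f*Vf + rho_m*(1-Vf) = 2.1*0.59 + 1.3*0.41 = 1.772 g/cm^3

1.772 g/cm^3


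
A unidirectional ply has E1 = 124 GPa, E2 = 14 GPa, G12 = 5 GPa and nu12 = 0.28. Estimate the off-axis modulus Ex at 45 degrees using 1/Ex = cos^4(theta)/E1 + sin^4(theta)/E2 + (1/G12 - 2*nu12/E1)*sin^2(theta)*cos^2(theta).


cos^4(45) = 0.25, sin^4(45) = 0.25, sin^2(45)*cos^2(45) = 0.25
1/G12 - 2*nu12/E1 = 1/5 - 2*0.28/124 = 0.195484 GPa^-1
1/Ex = 0.25/124 + 0.25/14 + 0.195484*0.25 = 0.0687442 GPa^-1
Ex = 14.55 GPa

14.55 GPa


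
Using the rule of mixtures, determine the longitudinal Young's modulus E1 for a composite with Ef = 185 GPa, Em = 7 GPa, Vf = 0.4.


E1 = Ef*Vf + Em*(1-Vf) = 185*0.4 + 7*0.6 = 78.2 GPa

78.2 GPa


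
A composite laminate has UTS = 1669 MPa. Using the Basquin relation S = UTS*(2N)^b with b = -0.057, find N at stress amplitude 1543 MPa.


N = 0.5 * (S/UTS)^(1/b) = 0.5 * (1543/1669)^(1/-0.057) = 1.9817 cycles

1.9817 cycles


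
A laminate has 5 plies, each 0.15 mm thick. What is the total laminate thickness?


h = n * t_ply = 5 * 0.15 = 0.75 mm

0.75 mm


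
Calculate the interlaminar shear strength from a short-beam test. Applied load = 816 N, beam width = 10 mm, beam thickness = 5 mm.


ILSS = 3F/(4bh) = 3*816/(4*10*5) = 12.24 MPa

12.24 MPa


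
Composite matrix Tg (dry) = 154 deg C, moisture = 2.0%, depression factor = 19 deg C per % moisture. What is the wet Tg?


Tg_wet = Tg_dry - k*moisture = 154 - 19*2.0 = 116.0 deg C

116.0 deg C


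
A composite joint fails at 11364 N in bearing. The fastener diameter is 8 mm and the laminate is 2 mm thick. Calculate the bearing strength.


sigma_br = F/(d*h) = 11364/(8*2) = 710.3 MPa

710.3 MPa


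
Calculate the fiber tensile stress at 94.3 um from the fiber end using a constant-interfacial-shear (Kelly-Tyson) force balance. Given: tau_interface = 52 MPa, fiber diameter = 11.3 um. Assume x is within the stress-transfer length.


Force balance: sigma_f * (pi*d^2/4) = tau * (pi*d) * x  ->  sigma_f = 4 * tau * x / d
sigma_f = 4 * 52 * 94.3 / 11.3 = 1735.8 MPa

1735.8 MPa


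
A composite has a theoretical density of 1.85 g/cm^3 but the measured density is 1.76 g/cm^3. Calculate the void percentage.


Void% = (rho_theo - rho_actual)/rho_theo * 100 = (1.85 - 1.76)/1.85 * 100 = 4.86%

4.86%


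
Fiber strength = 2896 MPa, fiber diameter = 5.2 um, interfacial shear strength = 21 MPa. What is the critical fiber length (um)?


Lc = sigma_f * d / (2 * tau_i) = 2896 * 5.2 / (2 * 21) = 358.6 um

358.6 um


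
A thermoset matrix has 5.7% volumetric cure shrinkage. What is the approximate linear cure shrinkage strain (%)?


Linear shrinkage ≈ vol_shrink/3 = 5.7/3 = 1.9%

1.9%


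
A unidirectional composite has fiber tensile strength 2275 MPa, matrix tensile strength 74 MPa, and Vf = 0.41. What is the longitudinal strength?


sigma_1 = sigma_f*Vf + sigma_m*(1-Vf) = 2275*0.41 + 74*0.59 = 976.4 MPa

976.4 MPa


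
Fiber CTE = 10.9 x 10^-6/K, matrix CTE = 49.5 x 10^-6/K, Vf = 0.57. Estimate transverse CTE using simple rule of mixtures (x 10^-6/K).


alpha_2 = alpha_f*Vf + alpha_m*(1-Vf) = 10.9*0.57 + 49.5*0.43 = 27.5 x 10^-6/K

27.5 x 10^-6/K


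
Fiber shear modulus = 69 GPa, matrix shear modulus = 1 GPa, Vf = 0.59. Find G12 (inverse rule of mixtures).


1/G12 = Vf/Gf + (1-Vf)/Gm = 0.59/69 + 0.41/1
G12 = 2.39 GPa

2.39 GPa


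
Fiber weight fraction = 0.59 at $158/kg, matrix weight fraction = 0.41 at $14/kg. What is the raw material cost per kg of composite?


Cost = cost_f*Wf + cost_m*Wm = 158*0.59 + 14*0.41 = $98.96/kg

$98.96/kg


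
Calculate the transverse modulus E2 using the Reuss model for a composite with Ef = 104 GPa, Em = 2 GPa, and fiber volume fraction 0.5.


1/E2 = Vf/Ef + (1-Vf)/Em = 0.5/104 + 0.5/2
E2 = 3.92 GPa

3.92 GPa


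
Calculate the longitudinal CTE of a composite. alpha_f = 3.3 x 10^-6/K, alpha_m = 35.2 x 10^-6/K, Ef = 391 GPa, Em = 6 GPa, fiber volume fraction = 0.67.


E1 = Ef*Vf + Em*(1-Vf) = 263.95
alpha_1 = (alpha_f*Ef*Vf + alpha_m*Em*(1-Vf))/E1 = 3.54 x 10^-6/K

3.54 x 10^-6/K


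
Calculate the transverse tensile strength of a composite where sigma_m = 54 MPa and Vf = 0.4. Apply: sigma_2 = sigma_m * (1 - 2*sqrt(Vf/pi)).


factor = 1 - 2*sqrt(0.4/pi) = 0.2864
sigma_2 = 54 * 0.2864 = 15.46 MPa

15.46 MPa


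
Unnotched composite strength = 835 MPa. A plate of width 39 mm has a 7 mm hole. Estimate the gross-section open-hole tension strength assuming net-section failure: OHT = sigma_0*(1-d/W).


OHT = sigma_0*(1-d/W) = 835*(1-7/39) = 685.1 MPa

685.1 MPa


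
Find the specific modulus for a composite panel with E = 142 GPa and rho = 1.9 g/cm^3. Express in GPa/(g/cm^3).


Specific stiffness = E/rho = 142/1.9 = 74.7 GPa/(g/cm^3)

74.7 GPa/(g/cm^3)


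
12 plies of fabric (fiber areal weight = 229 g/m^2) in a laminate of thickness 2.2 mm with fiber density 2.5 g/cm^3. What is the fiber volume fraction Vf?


Vf = n * FAW / (rho_f * h * 1000) = 12 * 229 / (2.5 * 2.2 * 1000) = 0.4996

0.4996


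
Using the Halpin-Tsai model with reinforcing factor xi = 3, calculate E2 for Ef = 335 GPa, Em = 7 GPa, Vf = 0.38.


eta = (Ef/Em - 1)/(Ef/Em + xi) = (47.8571 - 1)/(47.8571 + 3) = 0.9213
E2 = Em*(1+xi*eta*Vf)/(1-eta*Vf) = 22.08 GPa

22.08 GPa


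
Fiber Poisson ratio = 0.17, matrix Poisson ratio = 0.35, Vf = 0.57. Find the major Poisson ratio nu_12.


nu_12 = nu_f*Vf + nu_m*(1-Vf) = 0.17*0.57 + 0.35*0.43 = 0.2474

0.2474


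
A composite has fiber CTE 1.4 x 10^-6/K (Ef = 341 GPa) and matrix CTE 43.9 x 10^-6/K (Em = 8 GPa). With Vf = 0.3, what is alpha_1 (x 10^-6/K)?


E1 = Ef*Vf + Em*(1-Vf) = 107.9
alpha_1 = (alpha_f*Ef*Vf + alpha_m*Em*(1-Vf))/E1 = 3.61 x 10^-6/K

3.61 x 10^-6/K


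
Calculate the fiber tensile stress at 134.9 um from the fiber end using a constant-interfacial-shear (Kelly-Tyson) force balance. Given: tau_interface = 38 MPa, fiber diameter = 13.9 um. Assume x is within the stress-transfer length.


Force balance: sigma_f * (pi*d^2/4) = tau * (pi*d) * x  ->  sigma_f = 4 * tau * x / d
sigma_f = 4 * 38 * 134.9 / 13.9 = 1475.2 MPa

1475.2 MPa


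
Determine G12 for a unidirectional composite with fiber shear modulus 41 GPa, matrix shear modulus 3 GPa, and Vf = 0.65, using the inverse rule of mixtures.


1/G12 = Vf/Gf + (1-Vf)/Gm = 0.65/41 + 0.35/3
G12 = 7.55 GPa

7.55 GPa


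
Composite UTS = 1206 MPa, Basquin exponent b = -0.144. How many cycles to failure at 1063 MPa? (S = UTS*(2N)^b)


N = 0.5 * (S/UTS)^(1/b) = 0.5 * (1063/1206)^(1/-0.144) = 1.2012 cycles

1.2012 cycles


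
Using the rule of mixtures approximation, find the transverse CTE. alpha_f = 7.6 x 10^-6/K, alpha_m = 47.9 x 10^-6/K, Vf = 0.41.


alpha_2 = alpha_f*Vf + alpha_m*(1-Vf) = 7.6*0.41 + 47.9*0.59 = 31.4 x 10^-6/K

31.4 x 10^-6/K


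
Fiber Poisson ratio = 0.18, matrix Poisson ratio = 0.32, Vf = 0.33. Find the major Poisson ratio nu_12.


nu_12 = nu_f*Vf + nu_m*(1-Vf) = 0.18*0.33 + 0.32*0.67 = 0.2738

0.2738


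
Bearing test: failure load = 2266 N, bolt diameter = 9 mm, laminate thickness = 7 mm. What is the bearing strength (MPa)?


sigma_br = F/(d*h) = 2266/(9*7) = 36.0 MPa

36.0 MPa


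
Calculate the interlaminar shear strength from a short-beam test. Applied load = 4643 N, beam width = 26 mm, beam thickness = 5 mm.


ILSS = 3F/(4bh) = 3*4643/(4*26*5) = 26.79 MPa

26.79 MPa


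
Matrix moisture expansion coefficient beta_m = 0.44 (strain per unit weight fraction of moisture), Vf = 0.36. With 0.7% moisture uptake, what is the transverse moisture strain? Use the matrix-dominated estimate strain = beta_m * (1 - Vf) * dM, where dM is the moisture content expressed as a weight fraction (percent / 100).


dM = 0.7/100 = 0.007
strain = beta_m * (1-Vf) * dM = 0.44 * 0.64 * 0.007 = 0.0019712

0.0019712


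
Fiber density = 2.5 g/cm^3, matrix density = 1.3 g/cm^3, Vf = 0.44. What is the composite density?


rho_c = rho_f*Vf + rho_m*(1-Vf) = 2.5*0.44 + 1.3*0.56 = 1.828 g/cm^3

1.828 g/cm^3


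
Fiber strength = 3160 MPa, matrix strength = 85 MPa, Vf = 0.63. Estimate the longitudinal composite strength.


sigma_1 = sigma_f*Vf + sigma_m*(1-Vf) = 3160*0.63 + 85*0.37 = 2022.3 MPa

2022.3 MPa


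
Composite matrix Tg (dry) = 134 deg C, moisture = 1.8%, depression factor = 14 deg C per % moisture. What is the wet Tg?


Tg_wet = Tg_dry - k*moisture = 134 - 14*1.8 = 108.8 deg C

108.8 deg C


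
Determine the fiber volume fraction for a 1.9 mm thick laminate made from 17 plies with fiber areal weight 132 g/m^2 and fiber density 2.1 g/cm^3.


Vf = n * FAW / (rho_f * h * 1000) = 17 * 132 / (2.1 * 1.9 * 1000) = 0.5624

0.5624


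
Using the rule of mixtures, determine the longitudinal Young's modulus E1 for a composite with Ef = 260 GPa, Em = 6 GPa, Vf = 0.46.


E1 = Ef*Vf + Em*(1-Vf) = 260*0.46 + 6*0.54 = 122.84 GPa

122.84 GPa


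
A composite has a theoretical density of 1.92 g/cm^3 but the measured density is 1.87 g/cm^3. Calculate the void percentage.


Void% = (rho_theo - rho_actual)/rho_theo * 100 = (1.92 - 1.87)/1.92 * 100 = 2.6%

2.6%


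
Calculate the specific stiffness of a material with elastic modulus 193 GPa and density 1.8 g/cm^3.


Specific stiffness = E/rho = 193/1.8 = 107.2 GPa/(g/cm^3)

107.2 GPa/(g/cm^3)


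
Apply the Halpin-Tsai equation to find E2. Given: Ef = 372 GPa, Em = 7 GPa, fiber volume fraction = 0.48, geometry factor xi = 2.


eta = (Ef/Em - 1)/(Ef/Em + xi) = (53.1429 - 1)/(53.1429 + 2) = 0.9456
E2 = Em*(1+xi*eta*Vf)/(1-eta*Vf) = 24.45 GPa

24.45 GPa


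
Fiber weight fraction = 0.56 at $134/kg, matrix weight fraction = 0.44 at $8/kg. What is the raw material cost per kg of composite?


Cost = cost_f*Wf + cost_m*Wm = 134*0.56 + 8*0.44 = $78.56/kg

$78.56/kg


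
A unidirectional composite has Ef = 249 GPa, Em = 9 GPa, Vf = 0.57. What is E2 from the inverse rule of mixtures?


1/E2 = Vf/Ef + (1-Vf)/Em = 0.57/249 + 0.43/9
E2 = 19.97 GPa

19.97 GPa


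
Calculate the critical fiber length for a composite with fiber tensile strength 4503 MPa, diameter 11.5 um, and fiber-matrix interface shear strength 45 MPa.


Lc = sigma_f * d / (2 * tau_i) = 4503 * 11.5 / (2 * 45) = 575.4 um

575.4 um


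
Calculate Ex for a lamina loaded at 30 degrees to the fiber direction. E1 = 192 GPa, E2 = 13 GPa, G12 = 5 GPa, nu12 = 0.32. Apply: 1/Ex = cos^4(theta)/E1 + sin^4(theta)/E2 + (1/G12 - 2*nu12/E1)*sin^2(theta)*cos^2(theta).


cos^4(30) = 0.5625, sin^4(30) = 0.0625, sin^2(30)*cos^2(30) = 0.1875
1/G12 - 2*nu12/E1 = 1/5 - 2*0.32/192 = 0.196667 GPa^-1
1/Ex = 0.5625/192 + 0.0625/13 + 0.196667*0.1875 = 0.0446124 GPa^-1
Ex = 22.42 GPa

22.42 GPa


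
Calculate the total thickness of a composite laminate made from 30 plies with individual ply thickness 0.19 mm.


h = n * t_ply = 30 * 0.19 = 5.7 mm

5.7 mm


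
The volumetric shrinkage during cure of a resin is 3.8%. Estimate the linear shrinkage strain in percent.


Linear shrinkage ≈ vol_shrink/3 = 3.8/3 = 1.267%

1.267%


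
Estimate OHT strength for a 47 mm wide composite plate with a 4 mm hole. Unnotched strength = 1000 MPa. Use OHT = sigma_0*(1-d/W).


OHT = sigma_0*(1-d/W) = 1000*(1-4/47) = 914.9 MPa

914.9 MPa


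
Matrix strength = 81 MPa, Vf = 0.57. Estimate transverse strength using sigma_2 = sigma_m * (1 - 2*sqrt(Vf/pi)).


factor = 1 - 2*sqrt(0.57/pi) = 0.1481
sigma_2 = 81 * 0.1481 = 12.0 MPa

12.0 MPa


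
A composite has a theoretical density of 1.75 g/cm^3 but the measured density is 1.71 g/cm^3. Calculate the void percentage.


Void% = (rho_theo - rho_actual)/rho_theo * 100 = (1.75 - 1.71)/1.75 * 100 = 2.29%

2.29%


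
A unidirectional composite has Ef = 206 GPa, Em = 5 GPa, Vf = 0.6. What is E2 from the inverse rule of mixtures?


1/E2 = Vf/Ef + (1-Vf)/Em = 0.6/206 + 0.4/5
E2 = 12.06 GPa

12.06 GPa


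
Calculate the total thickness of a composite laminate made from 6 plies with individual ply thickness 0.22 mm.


h = n * t_ply = 6 * 0.22 = 1.32 mm

1.32 mm


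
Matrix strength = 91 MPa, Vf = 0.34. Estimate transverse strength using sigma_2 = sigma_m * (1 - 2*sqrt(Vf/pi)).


factor = 1 - 2*sqrt(0.34/pi) = 0.342
sigma_2 = 91 * 0.342 = 31.13 MPa

31.13 MPa


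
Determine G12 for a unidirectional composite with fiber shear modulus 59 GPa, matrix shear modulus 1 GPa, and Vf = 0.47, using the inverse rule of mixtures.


1/G12 = Vf/Gf + (1-Vf)/Gm = 0.47/59 + 0.53/1
G12 = 1.86 GPa

1.86 GPa


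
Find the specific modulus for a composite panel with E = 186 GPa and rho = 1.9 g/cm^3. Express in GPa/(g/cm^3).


Specific stiffness = E/rho = 186/1.9 = 97.9 GPa/(g/cm^3)

97.9 GPa/(g/cm^3)


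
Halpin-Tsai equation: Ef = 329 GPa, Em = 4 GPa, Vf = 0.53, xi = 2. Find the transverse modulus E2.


eta = (Ef/Em - 1)/(Ef/Em + xi) = (82.25 - 1)/(82.25 + 2) = 0.9644
E2 = Em*(1+xi*eta*Vf)/(1-eta*Vf) = 16.55 GPa

16.55 GPa


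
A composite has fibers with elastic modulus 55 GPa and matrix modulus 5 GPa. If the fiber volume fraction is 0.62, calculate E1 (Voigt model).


E1 = Ef*Vf + Em*(1-Vf) = 55*0.62 + 5*0.38 = 36.0 GPa

36.0 GPa


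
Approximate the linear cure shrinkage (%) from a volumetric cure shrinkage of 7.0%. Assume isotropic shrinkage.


Linear shrinkage ≈ vol_shrink/3 = 7.0/3 = 2.333%

2.333%


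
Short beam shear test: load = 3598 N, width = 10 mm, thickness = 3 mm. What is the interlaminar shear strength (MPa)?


ILSS = 3F/(4bh) = 3*3598/(4*10*3) = 89.95 MPa

89.95 MPa


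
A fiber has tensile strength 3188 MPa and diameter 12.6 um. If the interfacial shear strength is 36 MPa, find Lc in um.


Lc = sigma_f * d / (2 * tau_i) = 3188 * 12.6 / (2 * 36) = 557.9 um

557.9 um


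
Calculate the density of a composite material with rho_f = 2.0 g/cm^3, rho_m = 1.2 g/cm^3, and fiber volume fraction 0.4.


rho_c = rho_f*Vf + rho_m*(1-Vf) = 2.0*0.4 + 1.2*0.6 = 1.52 g/cm^3

1.52 g/cm^3


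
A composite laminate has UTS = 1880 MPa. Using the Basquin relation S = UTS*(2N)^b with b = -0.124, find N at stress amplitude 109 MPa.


N = 0.5 * (S/UTS)^(1/b) = 0.5 * (109/1880)^(1/-0.124) = 4.7055e+09 cycles

4.7055e+09 cycles


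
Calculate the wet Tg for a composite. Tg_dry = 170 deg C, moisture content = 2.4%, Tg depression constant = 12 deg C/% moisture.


Tg_wet = Tg_dry - k*moisture = 170 - 12*2.4 = 141.2 deg C

141.2 deg C


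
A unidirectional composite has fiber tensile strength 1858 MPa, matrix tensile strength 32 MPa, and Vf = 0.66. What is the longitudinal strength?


sigma_1 = sigma_f*Vf + sigma_m*(1-Vf) = 1858*0.66 + 32*0.34 = 1237.2 MPa

1237.2 MPa


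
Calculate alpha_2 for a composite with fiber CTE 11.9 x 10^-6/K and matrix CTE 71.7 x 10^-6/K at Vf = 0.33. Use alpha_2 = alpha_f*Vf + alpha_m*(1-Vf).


alpha_2 = alpha_f*Vf + alpha_m*(1-Vf) = 11.9*0.33 + 71.7*0.67 = 52.0 x 10^-6/K

52.0 x 10^-6/K


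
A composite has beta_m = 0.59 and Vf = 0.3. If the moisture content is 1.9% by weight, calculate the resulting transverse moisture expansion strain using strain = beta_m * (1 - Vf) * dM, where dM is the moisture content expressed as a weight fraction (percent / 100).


dM = 1.9/100 = 0.019
strain = beta_m * (1-Vf) * dM = 0.59 * 0.7 * 0.019 = 0.007847

0.007847


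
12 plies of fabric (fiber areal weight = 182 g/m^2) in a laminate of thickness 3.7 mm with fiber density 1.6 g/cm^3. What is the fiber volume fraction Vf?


Vf = n * FAW / (rho_f * h * 1000) = 12 * 182 / (1.6 * 3.7 * 1000) = 0.3689

0.3689


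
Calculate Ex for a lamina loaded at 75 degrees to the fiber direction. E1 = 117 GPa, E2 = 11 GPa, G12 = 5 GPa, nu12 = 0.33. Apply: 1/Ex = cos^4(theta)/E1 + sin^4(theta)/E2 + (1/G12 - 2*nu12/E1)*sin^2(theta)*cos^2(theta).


cos^4(75) = 0.004487, sin^4(75) = 0.870513, sin^2(75)*cos^2(75) = 0.0625
1/G12 - 2*nu12/E1 = 1/5 - 2*0.33/117 = 0.194359 GPa^-1
1/Ex = 0.004487/117 + 0.870513/11 + 0.194359*0.0625 = 0.0913233 GPa^-1
Ex = 10.95 GPa

10.95 GPa


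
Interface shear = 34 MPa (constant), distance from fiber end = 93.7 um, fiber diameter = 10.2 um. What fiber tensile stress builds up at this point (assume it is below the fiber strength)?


Force balance: sigma_f * (pi*d^2/4) = tau * (pi*d) * x  ->  sigma_f = 4 * tau * x / d
sigma_f = 4 * 34 * 93.7 / 10.2 = 1249.3 MPa

1249.3 MPa


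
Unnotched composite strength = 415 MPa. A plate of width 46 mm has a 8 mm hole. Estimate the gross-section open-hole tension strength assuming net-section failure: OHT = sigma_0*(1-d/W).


OHT = sigma_0*(1-d/W) = 415*(1-8/46) = 342.8 MPa

342.8 MPa


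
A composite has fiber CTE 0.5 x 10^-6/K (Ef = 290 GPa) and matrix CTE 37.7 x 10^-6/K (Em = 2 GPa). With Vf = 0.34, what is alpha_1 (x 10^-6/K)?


E1 = Ef*Vf + Em*(1-Vf) = 99.92
alpha_1 = (alpha_f*Ef*Vf + alpha_m*Em*(1-Vf))/E1 = 0.99 x 10^-6/K

0.99 x 10^-6/K


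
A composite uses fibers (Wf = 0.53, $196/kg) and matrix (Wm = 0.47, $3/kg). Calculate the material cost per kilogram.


Cost = cost_f*Wf + cost_m*Wm = 196*0.53 + 3*0.47 = $105.29/kg

$105.29/kg


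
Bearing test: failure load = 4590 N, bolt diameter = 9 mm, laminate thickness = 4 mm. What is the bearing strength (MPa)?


sigma_br = F/(d*h) = 4590/(9*4) = 127.5 MPa

127.5 MPa


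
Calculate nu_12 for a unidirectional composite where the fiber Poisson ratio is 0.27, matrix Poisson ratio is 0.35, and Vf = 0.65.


nu_12 = nu_f*Vf + nu_m*(1-Vf) = 0.27*0.65 + 0.35*0.35 = 0.298

0.298


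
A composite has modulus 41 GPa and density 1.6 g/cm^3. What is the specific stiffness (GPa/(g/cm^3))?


Specific stiffness = E/rho = 41/1.6 = 25.6 GPa/(g/cm^3)

25.6 GPa/(g/cm^3)


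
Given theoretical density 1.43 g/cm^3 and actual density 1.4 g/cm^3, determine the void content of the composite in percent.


Void% = (rho_theo - rho_actual)/rho_theo * 100 = (1.43 - 1.4)/1.43 * 100 = 2.1%

2.1%


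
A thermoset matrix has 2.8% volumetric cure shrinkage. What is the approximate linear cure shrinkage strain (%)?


Linear shrinkage ≈ vol_shrink/3 = 2.8/3 = 0.933%

0.933%


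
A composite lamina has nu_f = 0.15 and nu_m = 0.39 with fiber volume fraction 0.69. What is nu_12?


nu_12 = nu_f*Vf + nu_m*(1-Vf) = 0.15*0.69 + 0.39*0.31 = 0.2244

0.2244


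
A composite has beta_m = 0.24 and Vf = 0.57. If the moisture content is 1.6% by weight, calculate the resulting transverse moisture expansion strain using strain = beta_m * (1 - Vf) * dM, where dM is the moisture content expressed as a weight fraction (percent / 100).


dM = 1.6/100 = 0.016
strain = beta_m * (1-Vf) * dM = 0.24 * 0.43 * 0.016 = 0.0016512

0.0016512


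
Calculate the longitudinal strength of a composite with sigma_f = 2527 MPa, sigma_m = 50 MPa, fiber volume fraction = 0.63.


sigma_1 = sigma_f*Vf + sigma_m*(1-Vf) = 2527*0.63 + 50*0.37 = 1610.5 MPa

1610.5 MPa


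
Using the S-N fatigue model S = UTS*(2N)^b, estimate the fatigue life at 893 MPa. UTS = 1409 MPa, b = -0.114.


N = 0.5 * (S/UTS)^(1/b) = 0.5 * (893/1409)^(1/-0.114) = 27.3108 cycles

27.3108 cycles


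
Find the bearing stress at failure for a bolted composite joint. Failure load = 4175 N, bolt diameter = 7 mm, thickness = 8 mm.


sigma_br = F/(d*h) = 4175/(7*8) = 74.6 MPa

74.6 MPa


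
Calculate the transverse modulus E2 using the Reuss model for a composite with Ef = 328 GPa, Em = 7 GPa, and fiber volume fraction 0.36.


1/E2 = Vf/Ef + (1-Vf)/Em = 0.36/328 + 0.64/7
E2 = 10.81 GPa

10.81 GPa


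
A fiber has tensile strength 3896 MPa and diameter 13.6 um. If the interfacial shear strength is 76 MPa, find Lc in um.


Lc = sigma_f * d / (2 * tau_i) = 3896 * 13.6 / (2 * 76) = 348.6 um

348.6 um


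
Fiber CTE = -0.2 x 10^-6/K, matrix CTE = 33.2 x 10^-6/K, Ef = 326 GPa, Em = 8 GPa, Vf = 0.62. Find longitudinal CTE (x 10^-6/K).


E1 = Ef*Vf + Em*(1-Vf) = 205.16
alpha_1 = (alpha_f*Ef*Vf + alpha_m*Em*(1-Vf))/E1 = 0.29 x 10^-6/K

0.29 x 10^-6/K


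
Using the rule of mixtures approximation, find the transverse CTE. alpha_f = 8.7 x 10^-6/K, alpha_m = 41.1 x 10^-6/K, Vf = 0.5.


alpha_2 = alpha_f*Vf + alpha_m*(1-Vf) = 8.7*0.5 + 41.1*0.5 = 24.9 x 10^-6/K

24.9 x 10^-6/K


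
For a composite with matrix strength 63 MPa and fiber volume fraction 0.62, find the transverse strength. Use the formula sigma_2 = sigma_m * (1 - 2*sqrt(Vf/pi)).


factor = 1 - 2*sqrt(0.62/pi) = 0.1115
sigma_2 = 63 * 0.1115 = 7.03 MPa

7.03 MPa


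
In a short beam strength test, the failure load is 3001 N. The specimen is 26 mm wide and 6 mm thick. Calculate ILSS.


ILSS = 3F/(4bh) = 3*3001/(4*26*6) = 14.43 MPa

14.43 MPa


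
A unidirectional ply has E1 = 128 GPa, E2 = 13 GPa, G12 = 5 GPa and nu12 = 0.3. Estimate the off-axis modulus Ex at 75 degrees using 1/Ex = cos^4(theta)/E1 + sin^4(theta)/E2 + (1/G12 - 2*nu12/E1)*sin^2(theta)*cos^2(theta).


cos^4(75) = 0.004487, sin^4(75) = 0.870513, sin^2(75)*cos^2(75) = 0.0625
1/G12 - 2*nu12/E1 = 1/5 - 2*0.3/128 = 0.195313 GPa^-1
1/Ex = 0.004487/128 + 0.870513/13 + 0.195313*0.0625 = 0.0792046 GPa^-1
Ex = 12.63 GPa

12.63 GPa


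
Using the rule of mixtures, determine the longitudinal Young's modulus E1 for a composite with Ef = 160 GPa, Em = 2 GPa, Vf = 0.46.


E1 = Ef*Vf + Em*(1-Vf) = 160*0.46 + 2*0.54 = 74.68 GPa

74.68 GPa


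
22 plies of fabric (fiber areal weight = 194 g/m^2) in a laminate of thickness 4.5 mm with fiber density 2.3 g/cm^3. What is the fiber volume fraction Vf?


Vf = n * FAW / (rho_f * h * 1000) = 22 * 194 / (2.3 * 4.5 * 1000) = 0.4124

0.4124


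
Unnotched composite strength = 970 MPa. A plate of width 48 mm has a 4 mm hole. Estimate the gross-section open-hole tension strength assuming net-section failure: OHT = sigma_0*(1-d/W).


OHT = sigma_0*(1-d/W) = 970*(1-4/48) = 889.2 MPa

889.2 MPa


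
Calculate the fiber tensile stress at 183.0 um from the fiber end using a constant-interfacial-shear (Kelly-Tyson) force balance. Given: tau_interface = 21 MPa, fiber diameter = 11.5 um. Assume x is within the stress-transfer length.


Force balance: sigma_f * (pi*d^2/4) = tau * (pi*d) * x  ->  sigma_f = 4 * tau * x / d
sigma_f = 4 * 21 * 183.0 / 11.5 = 1336.7 MPa

1336.7 MPa


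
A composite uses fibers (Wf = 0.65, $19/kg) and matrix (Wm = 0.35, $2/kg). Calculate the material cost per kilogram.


Cost = cost_f*Wf + cost_m*Wm = 19*0.65 + 2*0.35 = $13.05/kg

$13.05/kg


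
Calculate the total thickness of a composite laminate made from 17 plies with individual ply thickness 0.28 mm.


h = n * t_ply = 17 * 0.28 = 4.76 mm

4.76 mm


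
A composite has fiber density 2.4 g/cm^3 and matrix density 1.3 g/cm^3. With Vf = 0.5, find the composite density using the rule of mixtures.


rho_c = rho_f*Vf + rho_m*(1-Vf) = 2.4*0.5 + 1.3*0.5 = 1.85 g/cm^3

1.85 g/cm^3


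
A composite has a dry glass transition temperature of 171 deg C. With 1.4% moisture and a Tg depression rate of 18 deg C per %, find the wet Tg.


Tg_wet = Tg_dry - k*moisture = 171 - 18*1.4 = 145.8 deg C

145.8 deg C


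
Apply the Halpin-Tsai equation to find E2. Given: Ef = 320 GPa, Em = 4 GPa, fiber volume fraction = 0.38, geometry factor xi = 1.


eta = (Ef/Em - 1)/(Ef/Em + xi) = (80.0 - 1)/(80.0 + 1) = 0.9753
E2 = Em*(1+xi*eta*Vf)/(1-eta*Vf) = 8.71 GPa

8.71 GPa


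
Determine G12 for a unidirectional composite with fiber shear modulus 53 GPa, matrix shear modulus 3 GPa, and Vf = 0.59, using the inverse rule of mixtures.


1/G12 = Vf/Gf + (1-Vf)/Gm = 0.59/53 + 0.41/3
G12 = 6.77 GPa

6.77 GPa


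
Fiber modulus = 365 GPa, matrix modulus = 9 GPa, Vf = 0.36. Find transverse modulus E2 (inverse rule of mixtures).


1/E2 = Vf/Ef + (1-Vf)/Em = 0.36/365 + 0.64/9
E2 = 13.87 GPa

13.87 GPa


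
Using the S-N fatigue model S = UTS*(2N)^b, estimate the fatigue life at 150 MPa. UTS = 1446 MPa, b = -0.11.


N = 0.5 * (S/UTS)^(1/b) = 0.5 * (150/1446)^(1/-0.11) = 4.4170e+08 cycles

4.4170e+08 cycles


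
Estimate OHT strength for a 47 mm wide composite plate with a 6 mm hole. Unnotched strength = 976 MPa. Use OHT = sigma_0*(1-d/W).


OHT = sigma_0*(1-d/W) = 976*(1-6/47) = 851.4 MPa

851.4 MPa


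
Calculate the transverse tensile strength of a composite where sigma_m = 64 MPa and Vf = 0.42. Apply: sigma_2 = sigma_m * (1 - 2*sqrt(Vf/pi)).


factor = 1 - 2*sqrt(0.42/pi) = 0.2687
sigma_2 = 64 * 0.2687 = 17.2 MPa

17.2 MPa


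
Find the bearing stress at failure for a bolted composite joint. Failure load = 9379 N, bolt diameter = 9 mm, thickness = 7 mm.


sigma_br = F/(d*h) = 9379/(9*7) = 148.9 MPa

148.9 MPa


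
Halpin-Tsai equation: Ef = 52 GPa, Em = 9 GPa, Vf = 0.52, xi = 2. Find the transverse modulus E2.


eta = (Ef/Em - 1)/(Ef/Em + xi) = (5.7778 - 1)/(5.7778 + 2) = 0.6143
E2 = Em*(1+xi*eta*Vf)/(1-eta*Vf) = 21.67 GPa

21.67 GPa


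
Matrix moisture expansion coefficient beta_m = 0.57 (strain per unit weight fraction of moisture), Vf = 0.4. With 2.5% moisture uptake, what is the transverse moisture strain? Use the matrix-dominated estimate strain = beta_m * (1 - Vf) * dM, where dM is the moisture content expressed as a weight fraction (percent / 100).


dM = 2.5/100 = 0.025
strain = beta_m * (1-Vf) * dM = 0.57 * 0.6 * 0.025 = 0.00855

0.00855


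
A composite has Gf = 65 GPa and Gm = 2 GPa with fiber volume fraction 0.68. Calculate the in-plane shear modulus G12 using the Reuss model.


1/G12 = Vf/Gf + (1-Vf)/Gm = 0.68/65 + 0.32/2
G12 = 5.87 GPa

5.87 GPa


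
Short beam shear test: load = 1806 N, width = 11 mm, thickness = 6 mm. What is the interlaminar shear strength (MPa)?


ILSS = 3F/(4bh) = 3*1806/(4*11*6) = 20.52 MPa

20.52 MPa


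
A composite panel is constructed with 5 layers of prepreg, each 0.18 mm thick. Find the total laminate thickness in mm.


h = n * t_ply = 5 * 0.18 = 0.9 mm

0.9 mm


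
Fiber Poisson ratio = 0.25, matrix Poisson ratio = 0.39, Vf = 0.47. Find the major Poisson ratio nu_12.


nu_12 = nu_f*Vf + nu_m*(1-Vf) = 0.25*0.47 + 0.39*0.53 = 0.3242

0.3242


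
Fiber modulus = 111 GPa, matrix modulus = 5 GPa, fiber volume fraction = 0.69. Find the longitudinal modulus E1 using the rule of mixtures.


E1 = Ef*Vf + Em*(1-Vf) = 111*0.69 + 5*0.31 = 78.14 GPa

78.14 GPa


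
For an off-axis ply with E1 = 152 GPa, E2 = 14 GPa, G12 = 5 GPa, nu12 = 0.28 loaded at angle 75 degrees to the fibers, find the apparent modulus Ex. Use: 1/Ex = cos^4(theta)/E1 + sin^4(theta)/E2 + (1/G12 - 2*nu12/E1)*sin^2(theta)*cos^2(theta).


cos^4(75) = 0.004487, sin^4(75) = 0.870513, sin^2(75)*cos^2(75) = 0.0625
1/G12 - 2*nu12/E1 = 1/5 - 2*0.28/152 = 0.196316 GPa^-1
1/Ex = 0.004487/152 + 0.870513/14 + 0.196316*0.0625 = 0.0744787 GPa^-1
Ex = 13.43 GPa

13.43 GPa


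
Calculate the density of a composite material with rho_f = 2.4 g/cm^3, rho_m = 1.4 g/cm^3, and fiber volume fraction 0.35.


rho_c = rho_f*Vf + rho_m*(1-Vf) = 2.4*0.35 + 1.4*0.65 = 1.75 g/cm^3

1.75 g/cm^3


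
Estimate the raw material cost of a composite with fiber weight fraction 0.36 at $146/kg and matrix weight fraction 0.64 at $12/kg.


Cost = cost_f*Wf + cost_m*Wm = 146*0.36 + 12*0.64 = $60.24/kg

$60.24/kg


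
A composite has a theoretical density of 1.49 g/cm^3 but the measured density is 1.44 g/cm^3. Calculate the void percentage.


Void% = (rho_theo - rho_actual)/rho_theo * 100 = (1.49 - 1.44)/1.49 * 100 = 3.36%

3.36%


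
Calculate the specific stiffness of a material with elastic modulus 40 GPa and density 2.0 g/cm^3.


Specific stiffness = E/rho = 40/2.0 = 20.0 GPa/(g/cm^3)

20.0 GPa/(g/cm^3)


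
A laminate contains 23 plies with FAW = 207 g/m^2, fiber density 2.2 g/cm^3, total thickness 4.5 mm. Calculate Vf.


Vf = n * FAW / (rho_f * h * 1000) = 23 * 207 / (2.2 * 4.5 * 1000) = 0.4809

0.4809


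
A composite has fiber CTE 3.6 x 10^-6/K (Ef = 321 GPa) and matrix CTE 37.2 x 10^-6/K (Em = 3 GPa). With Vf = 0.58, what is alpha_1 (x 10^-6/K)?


E1 = Ef*Vf + Em*(1-Vf) = 187.44
alpha_1 = (alpha_f*Ef*Vf + alpha_m*Em*(1-Vf))/E1 = 3.83 x 10^-6/K

3.83 x 10^-6/K


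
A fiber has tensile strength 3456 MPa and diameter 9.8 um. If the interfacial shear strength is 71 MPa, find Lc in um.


Lc = sigma_f * d / (2 * tau_i) = 3456 * 9.8 / (2 * 71) = 238.5 um

238.5 um


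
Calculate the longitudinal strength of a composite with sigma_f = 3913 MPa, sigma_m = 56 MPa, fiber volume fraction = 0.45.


sigma_1 = sigma_f*Vf + sigma_m*(1-Vf) = 3913*0.45 + 56*0.55 = 1791.7 MPa

1791.7 MPa


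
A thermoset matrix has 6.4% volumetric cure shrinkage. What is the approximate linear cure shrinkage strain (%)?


Linear shrinkage ≈ vol_shrink/3 = 6.4/3 = 2.133%

2.133%


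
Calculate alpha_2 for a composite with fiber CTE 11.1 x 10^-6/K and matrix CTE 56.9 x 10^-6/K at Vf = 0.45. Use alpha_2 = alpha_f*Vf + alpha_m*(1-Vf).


alpha_2 = alpha_f*Vf + alpha_m*(1-Vf) = 11.1*0.45 + 56.9*0.55 = 36.3 x 10^-6/K

36.3 x 10^-6/K


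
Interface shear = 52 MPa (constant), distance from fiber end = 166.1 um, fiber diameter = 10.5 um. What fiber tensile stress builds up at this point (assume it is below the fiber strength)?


Force balance: sigma_f * (pi*d^2/4) = tau * (pi*d) * x  ->  sigma_f = 4 * tau * x / d
sigma_f = 4 * 52 * 166.1 / 10.5 = 3290.4 MPa

3290.4 MPa


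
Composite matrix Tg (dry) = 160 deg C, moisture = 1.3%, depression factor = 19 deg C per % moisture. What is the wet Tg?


Tg_wet = Tg_dry - k*moisture = 160 - 19*1.3 = 135.3 deg C

135.3 deg C


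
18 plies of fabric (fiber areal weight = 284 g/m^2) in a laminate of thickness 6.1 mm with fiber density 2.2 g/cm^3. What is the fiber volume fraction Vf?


Vf = n * FAW / (rho_f * h * 1000) = 18 * 284 / (2.2 * 6.1 * 1000) = 0.3809

0.3809


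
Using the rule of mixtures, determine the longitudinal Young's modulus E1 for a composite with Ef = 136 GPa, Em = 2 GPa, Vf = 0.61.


E1 = Ef*Vf + Em*(1-Vf) = 136*0.61 + 2*0.39 = 83.74 GPa

83.74 GPa


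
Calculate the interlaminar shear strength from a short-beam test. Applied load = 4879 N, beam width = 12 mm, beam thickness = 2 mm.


ILSS = 3F/(4bh) = 3*4879/(4*12*2) = 152.47 MPa

152.47 MPa


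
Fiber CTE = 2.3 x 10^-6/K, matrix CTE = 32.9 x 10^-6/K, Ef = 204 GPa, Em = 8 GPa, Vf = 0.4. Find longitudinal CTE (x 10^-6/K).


E1 = Ef*Vf + Em*(1-Vf) = 86.4
alpha_1 = (alpha_f*Ef*Vf + alpha_m*Em*(1-Vf))/E1 = 4.0 x 10^-6/K

4.0 x 10^-6/K


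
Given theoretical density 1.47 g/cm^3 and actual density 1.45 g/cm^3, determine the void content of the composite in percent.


Void% = (rho_theo - rho_actual)/rho_theo * 100 = (1.47 - 1.45)/1.47 * 100 = 1.36%

1.36%


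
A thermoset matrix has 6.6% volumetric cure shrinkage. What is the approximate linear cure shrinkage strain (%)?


Linear shrinkage ≈ vol_shrink/3 = 6.6/3 = 2.2%

2.2%


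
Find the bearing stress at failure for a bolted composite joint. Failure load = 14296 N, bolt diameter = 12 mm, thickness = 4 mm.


sigma_br = F/(d*h) = 14296/(12*4) = 297.8 MPa

297.8 MPa


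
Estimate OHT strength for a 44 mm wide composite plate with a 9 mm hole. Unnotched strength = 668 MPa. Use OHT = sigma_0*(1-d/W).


OHT = sigma_0*(1-d/W) = 668*(1-9/44) = 531.4 MPa

531.4 MPa


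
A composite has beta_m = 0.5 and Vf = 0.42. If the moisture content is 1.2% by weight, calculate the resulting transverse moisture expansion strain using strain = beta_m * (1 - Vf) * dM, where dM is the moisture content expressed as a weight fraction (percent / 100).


dM = 1.2/100 = 0.012
strain = beta_m * (1-Vf) * dM = 0.5 * 0.58 * 0.012 = 0.00348

0.00348


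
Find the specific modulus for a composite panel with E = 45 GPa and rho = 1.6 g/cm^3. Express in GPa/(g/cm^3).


Specific stiffness = E/rho = 45/1.6 = 28.1 GPa/(g/cm^3)

28.1 GPa/(g/cm^3)


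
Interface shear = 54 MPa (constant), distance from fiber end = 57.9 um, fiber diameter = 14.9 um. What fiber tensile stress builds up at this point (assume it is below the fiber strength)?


Force balance: sigma_f * (pi*d^2/4) = tau * (pi*d) * x  ->  sigma_f = 4 * tau * x / d
sigma_f = 4 * 54 * 57.9 / 14.9 = 839.4 MPa

839.4 MPa


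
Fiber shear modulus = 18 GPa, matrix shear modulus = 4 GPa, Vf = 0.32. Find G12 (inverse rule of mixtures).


1/G12 = Vf/Gf + (1-Vf)/Gm = 0.32/18 + 0.68/4
G12 = 5.33 GPa

5.33 GPa


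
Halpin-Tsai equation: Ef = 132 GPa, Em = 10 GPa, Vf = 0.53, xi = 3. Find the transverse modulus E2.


eta = (Ef/Em - 1)/(Ef/Em + xi) = (13.2 - 1)/(13.2 + 3) = 0.7531
E2 = Em*(1+xi*eta*Vf)/(1-eta*Vf) = 36.57 GPa

36.57 GPa


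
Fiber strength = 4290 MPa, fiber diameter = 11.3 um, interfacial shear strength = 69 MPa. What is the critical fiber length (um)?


Lc = sigma_f * d / (2 * tau_i) = 4290 * 11.3 / (2 * 69) = 351.3 um

351.3 um


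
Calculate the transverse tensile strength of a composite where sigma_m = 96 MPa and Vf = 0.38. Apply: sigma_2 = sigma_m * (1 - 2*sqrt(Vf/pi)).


factor = 1 - 2*sqrt(0.38/pi) = 0.3044
sigma_2 = 96 * 0.3044 = 29.22 MPa

29.22 MPa


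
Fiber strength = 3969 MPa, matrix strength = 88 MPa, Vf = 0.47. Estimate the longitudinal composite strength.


sigma_1 = sigma_f*Vf + sigma_m*(1-Vf) = 3969*0.47 + 88*0.53 = 1912.1 MPa

1912.1 MPa


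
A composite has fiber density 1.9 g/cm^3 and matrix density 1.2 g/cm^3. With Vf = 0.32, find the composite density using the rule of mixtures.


rho_c = rho_f*Vf + rho_m*(1-Vf) = 1.9*0.32 + 1.2*0.68 = 1.424 g/cm^3

1.424 g/cm^3
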